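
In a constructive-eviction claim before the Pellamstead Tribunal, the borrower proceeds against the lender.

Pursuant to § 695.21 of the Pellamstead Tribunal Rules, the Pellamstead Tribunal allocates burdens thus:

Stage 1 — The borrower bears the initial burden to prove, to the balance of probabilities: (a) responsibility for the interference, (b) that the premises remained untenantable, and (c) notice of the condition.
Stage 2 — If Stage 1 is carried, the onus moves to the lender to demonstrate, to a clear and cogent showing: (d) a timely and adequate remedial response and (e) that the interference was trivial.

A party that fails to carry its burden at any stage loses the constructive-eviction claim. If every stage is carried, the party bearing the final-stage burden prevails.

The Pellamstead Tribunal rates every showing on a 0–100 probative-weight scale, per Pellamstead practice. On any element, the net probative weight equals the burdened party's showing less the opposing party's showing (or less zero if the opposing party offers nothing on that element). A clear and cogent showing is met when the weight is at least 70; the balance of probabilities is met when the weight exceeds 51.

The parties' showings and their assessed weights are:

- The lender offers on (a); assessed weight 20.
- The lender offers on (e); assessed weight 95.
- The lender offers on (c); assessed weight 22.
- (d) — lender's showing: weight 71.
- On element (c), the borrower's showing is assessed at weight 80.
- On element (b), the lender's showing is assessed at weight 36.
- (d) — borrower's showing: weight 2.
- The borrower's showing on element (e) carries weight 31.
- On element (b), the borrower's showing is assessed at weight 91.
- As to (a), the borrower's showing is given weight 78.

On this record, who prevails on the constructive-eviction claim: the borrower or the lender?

borrower

Stage 1 (borrower, the balance of probabilities, weight exceeds 51): (a) net 78−20=58 > 51 — meets; (b) net 91−36=55 > 51 — meets; (c) net 80−22=58 > 51 — meets.
  Stage 1 carried; the burden shifts to the lender.
Stage 2 (lender, a clear and cogent showing, weight is at least 70): (d) net 71−2=69 < 70 — fails; (e) net 95−31=64 < 70 — fails.
  The lender does not carry Stage 2.
So the borrower prevails.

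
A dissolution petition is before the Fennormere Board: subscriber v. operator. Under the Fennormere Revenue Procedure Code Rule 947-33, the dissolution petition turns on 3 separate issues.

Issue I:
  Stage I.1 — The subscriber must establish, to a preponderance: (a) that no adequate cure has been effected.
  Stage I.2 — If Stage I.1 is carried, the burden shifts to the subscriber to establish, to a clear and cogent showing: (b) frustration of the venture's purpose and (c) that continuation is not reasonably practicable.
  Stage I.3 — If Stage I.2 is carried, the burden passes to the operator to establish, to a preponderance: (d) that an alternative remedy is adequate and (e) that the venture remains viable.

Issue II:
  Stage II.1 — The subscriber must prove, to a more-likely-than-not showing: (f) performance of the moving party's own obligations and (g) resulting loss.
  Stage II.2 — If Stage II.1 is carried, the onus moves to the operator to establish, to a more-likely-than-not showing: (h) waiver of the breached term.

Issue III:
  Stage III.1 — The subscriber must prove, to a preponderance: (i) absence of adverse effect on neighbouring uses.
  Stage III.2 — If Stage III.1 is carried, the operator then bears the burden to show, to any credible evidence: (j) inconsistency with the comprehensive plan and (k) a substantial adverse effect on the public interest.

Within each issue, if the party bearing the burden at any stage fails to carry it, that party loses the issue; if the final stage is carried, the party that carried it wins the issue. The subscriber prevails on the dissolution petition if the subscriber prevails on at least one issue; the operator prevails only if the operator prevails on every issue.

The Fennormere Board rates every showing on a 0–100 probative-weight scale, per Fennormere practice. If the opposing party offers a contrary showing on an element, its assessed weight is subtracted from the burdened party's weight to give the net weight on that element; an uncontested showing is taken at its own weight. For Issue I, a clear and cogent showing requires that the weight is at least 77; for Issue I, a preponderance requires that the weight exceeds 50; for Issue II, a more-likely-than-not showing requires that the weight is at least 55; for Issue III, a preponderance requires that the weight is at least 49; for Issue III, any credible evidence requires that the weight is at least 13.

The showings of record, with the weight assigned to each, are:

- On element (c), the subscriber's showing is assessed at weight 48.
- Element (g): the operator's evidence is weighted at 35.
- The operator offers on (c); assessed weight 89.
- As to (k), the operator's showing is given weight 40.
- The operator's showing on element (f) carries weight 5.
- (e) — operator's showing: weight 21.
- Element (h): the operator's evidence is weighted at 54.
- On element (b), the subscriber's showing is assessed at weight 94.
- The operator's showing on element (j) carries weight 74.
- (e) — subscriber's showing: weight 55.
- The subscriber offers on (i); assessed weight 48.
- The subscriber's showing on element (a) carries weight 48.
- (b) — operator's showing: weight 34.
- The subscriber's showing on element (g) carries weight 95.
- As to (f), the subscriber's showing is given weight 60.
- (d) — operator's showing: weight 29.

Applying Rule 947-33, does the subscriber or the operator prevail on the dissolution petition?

— Issue I —
Stage I.1 (subscriber, a preponderance, weight exceeds 50): (a) 48 ≤ 50 — fails.
  Not every element is met, so the subscriber fails to carry Stage I.1.
The analysis ends at Stage I.1; the operator prevails on this issue.
— Issue II —
Stage II.1 — burden on subscriber; standard: a more-likely-than-not showing (weight is at least 55).
    (f): 60 − 5 = 55 ≥ 55 [met]
    (g): 95 − 35 = 60 ≥ 55 [met]
  All elements met. The burden passes to the operator.
Stage II.2 — burden on operator; standard: a more-likely-than-not showing (weight is at least 55).
    (h): 54 < 55 [not met]
  The operator does not carry Stage II.2.
So the subscriber prevails on this issue.
— Issue III —
Stage III.1 (subscriber, a preponderance, weight is at least 49): (i) 48 < 49 — fails.
  Not every element is met, so the subscriber fails to carry Stage III.1.
The analysis ends at Stage III.1; the operator prevails on this issue.
Per-issue: Issue I → operator; Issue II → subscriber; Issue III → operator. The subscriber must prevail on at least one issue; overall, the subscriber prevails.

subscriber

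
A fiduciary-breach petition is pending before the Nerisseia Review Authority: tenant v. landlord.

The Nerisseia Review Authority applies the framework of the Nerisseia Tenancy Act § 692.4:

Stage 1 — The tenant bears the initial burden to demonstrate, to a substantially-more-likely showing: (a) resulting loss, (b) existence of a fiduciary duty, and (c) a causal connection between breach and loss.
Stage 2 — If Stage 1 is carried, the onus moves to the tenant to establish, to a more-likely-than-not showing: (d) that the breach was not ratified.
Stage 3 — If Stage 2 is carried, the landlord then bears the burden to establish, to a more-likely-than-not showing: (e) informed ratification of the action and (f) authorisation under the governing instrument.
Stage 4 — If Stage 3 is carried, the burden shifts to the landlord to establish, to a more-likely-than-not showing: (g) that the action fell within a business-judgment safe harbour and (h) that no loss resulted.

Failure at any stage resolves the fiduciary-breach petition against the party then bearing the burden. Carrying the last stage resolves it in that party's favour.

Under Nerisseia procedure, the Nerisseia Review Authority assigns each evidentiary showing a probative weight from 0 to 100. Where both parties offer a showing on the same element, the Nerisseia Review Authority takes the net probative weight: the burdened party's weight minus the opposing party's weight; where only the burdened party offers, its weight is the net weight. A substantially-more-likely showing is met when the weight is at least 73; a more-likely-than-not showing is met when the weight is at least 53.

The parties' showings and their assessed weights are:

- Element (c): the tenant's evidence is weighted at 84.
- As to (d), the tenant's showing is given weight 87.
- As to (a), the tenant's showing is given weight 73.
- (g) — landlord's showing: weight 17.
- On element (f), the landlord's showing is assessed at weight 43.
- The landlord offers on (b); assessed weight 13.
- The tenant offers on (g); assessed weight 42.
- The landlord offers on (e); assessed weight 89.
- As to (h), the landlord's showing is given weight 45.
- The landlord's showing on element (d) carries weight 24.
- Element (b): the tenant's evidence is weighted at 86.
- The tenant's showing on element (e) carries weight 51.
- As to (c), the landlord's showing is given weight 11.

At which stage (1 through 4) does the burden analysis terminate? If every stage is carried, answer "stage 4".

At Stage 1 the tenant must meet a substantially-more-likely showing (weight is at least 73): on (a) the weight is 73, ≥ 73, so (a) meets the standard; on (b) the weight is 86 less the opposing 13 gives net 73, ≥ 73, so (b) meets the standard; on (c) the weight is 84 less the opposing 11 gives net 73, which does reach 73, so (c) meets the standard.
  Stage 1 carried; the burden remains with the tenant.
At Stage 2 the tenant must meet a more-likely-than-not showing (weight is at least 53): on (d) the weight is 87 less the opposing 24 gives net 63, which does reach 53, so (d) meets the standard.
  Stage 2 carried; the burden shifts to the landlord.
At Stage 3 the landlord must meet a more-likely-than-not showing (weight is at least 53): on (e) the weight is 89 less the opposing 51 gives net 38, which does not reach 53, so (e) does not meet the standard; on (f) the weight is 43, which does not reach 53, so (f) does not meet the standard.
  Not every element is met, so the landlord fails to carry Stage 3.
The analysis ends at Stage 3; the tenant prevails.

stage 3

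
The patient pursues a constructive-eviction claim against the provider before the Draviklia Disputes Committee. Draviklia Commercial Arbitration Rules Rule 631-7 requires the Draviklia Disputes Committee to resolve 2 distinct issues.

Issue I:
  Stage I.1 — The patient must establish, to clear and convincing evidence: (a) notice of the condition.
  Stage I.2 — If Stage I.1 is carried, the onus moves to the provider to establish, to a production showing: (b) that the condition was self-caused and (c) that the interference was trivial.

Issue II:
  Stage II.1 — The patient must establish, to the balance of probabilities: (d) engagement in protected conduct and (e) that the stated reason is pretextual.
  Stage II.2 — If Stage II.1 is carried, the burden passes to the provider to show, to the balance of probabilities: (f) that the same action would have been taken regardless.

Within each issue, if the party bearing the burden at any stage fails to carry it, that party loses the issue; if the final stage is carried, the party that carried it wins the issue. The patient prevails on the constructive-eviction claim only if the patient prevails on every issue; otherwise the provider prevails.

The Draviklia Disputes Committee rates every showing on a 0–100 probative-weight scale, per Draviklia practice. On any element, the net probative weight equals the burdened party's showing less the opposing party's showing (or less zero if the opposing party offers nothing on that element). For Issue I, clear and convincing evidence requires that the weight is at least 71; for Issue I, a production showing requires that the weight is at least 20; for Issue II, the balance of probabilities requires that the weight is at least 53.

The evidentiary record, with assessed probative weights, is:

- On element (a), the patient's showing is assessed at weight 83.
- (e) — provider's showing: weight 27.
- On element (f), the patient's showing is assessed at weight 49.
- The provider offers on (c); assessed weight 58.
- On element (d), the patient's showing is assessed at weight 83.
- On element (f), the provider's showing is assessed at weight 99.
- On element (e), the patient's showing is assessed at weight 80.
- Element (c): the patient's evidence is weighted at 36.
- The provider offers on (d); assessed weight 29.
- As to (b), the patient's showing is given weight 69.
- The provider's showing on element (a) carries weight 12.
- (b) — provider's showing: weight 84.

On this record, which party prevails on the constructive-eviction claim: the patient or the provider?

— Issue I —
Stage I.1 — burden on patient; standard: clear and convincing evidence (weight is at least 71).
    (a): 83 − 12 = 71 ≥ 71 [met]
  All elements met. The burden passes to the provider.
Stage I.2 — burden on provider; standard: a production showing (weight is at least 20).
    (b): 84 − 69 = 15 < 20 [not met]
    (c): 58 − 36 = 22 ≥ 20 [met]
  Stage I.2 not carried; the provider fails its burden.
The patient prevails on this issue.
— Issue II —
At Stage II.1 the patient must meet the balance of probabilities (weight is at least 53): on (d) the weight is 83 less the opposing 29 gives net 54, ≥ 53, so (d) meets the standard; on (e) the weight is 80 less the opposing 27 gives net 53, ≥ 53, so (e) meets the standard.
  All elements met. The burden passes to the provider.
At Stage II.2 the provider must meet the balance of probabilities (weight is at least 53): on (f) the weight is 99 less the opposing 49 gives net 50, which does not reach 53, so (f) does not meet the standard.
  Not every element is met, so the provider fails to carry Stage II.2.
The patient prevails on this issue.
Per-issue: Issue I → patient; Issue II → patient. The patient must prevail on every issue; overall, the patient prevails.

patient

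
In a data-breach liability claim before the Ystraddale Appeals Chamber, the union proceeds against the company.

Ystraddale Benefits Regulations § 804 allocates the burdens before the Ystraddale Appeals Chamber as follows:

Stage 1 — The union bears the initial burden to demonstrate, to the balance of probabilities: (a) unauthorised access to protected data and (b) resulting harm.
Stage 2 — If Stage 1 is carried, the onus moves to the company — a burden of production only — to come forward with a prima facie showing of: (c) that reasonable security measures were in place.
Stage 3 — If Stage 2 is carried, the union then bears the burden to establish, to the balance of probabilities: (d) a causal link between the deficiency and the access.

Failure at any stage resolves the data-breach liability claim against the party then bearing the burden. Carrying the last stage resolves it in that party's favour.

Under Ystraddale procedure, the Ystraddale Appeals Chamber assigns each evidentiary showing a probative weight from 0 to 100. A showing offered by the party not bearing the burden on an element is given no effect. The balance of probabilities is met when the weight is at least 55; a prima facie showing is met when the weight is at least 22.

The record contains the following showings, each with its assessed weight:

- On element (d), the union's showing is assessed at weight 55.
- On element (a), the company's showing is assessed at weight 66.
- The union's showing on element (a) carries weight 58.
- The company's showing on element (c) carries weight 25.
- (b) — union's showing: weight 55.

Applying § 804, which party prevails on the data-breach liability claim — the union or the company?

union

Stage 1 — burden on union; standard: the balance of probabilities (weight is at least 55).
    (a): 58 (company's 66 disregarded) ≥ 55 [met]
    (b): 55 ≥ 55 [met]
  Stage 1 is satisfied; the onus moves to the company.
Stage 2 — burden on company; standard: a prima facie showing (weight is at least 22).
    (c): 25 ≥ 22 [met]
  All elements met. The burden passes to the union.
Stage 3 — burden on union; standard: the balance of probabilities (weight is at least 55).
    (d): 55 ≥ 55 [met]
  All elements met at the final stage.
With every stage satisfied, the union prevails.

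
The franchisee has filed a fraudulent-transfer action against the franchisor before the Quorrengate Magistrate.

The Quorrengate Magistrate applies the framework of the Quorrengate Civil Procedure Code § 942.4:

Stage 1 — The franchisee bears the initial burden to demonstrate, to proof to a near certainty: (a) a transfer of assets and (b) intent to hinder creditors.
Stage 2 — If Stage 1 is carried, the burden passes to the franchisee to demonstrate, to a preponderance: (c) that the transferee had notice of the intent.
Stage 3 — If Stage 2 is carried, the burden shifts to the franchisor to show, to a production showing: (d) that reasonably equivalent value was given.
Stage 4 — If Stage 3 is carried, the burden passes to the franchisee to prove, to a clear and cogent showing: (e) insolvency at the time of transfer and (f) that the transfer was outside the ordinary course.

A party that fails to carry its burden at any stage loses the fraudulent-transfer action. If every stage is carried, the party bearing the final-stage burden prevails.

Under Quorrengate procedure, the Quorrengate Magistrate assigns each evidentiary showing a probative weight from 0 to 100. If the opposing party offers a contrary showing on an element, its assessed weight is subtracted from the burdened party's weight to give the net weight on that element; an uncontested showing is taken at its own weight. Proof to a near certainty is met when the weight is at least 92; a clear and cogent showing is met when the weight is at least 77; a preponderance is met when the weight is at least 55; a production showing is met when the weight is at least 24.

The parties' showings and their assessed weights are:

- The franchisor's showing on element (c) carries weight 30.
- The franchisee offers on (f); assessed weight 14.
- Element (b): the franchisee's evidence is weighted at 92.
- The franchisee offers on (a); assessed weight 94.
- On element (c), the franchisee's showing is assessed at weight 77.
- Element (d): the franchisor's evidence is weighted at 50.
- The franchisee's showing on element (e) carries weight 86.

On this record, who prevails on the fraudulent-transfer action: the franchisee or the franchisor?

franchisor

Stage 1 — burden on franchisee; standard: proof to a near certainty (weight is at least 92).
    (a): 94 ≥ 92 [met]
    (b): 92 ≥ 92 [met]
  Stage 1 is satisfied; the franchisee continues to bear the burden.
Stage 2 — burden on franchisee; standard: a preponderance (weight is at least 55).
    (c): 77 − 30 = 47 < 55 [not met]
  Not every element is met, so the franchisee fails to carry Stage 2.
So the franchisor prevails.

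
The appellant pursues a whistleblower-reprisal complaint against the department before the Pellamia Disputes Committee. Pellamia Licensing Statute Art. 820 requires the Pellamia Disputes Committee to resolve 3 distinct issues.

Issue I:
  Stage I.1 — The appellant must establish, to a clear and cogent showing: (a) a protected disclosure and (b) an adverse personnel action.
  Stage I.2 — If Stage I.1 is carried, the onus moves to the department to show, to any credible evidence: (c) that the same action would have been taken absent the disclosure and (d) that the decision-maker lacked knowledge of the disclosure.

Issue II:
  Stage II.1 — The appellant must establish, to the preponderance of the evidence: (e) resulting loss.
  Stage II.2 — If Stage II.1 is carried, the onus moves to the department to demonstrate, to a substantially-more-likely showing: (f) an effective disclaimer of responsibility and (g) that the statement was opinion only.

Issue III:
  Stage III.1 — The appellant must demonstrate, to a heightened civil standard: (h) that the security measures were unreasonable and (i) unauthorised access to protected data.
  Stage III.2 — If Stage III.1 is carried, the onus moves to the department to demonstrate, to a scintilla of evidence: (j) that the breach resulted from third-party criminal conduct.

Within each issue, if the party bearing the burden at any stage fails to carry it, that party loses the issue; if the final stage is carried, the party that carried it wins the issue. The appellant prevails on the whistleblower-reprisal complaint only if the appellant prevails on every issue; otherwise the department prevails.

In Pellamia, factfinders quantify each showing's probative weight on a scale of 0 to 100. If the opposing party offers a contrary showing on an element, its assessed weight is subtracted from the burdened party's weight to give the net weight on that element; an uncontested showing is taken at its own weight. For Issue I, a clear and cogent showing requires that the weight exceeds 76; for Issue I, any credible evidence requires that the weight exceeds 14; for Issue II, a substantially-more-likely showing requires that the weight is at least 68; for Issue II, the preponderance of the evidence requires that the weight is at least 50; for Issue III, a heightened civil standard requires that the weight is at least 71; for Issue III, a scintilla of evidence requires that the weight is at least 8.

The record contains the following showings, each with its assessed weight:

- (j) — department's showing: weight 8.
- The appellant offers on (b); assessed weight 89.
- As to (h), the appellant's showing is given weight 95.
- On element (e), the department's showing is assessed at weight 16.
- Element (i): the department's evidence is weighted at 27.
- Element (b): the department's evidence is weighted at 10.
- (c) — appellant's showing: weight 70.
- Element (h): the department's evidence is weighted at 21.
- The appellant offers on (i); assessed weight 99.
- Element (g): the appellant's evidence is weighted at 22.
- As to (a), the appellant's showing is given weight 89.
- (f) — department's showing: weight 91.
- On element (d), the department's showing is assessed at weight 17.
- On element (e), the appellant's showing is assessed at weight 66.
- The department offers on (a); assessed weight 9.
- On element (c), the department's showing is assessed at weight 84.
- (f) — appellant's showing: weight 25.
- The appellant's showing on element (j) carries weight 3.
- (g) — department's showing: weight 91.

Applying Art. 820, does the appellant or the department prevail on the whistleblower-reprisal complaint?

— Issue I —
At Stage I.1 the appellant must meet a clear and cogent showing (weight exceeds 76): on (a) the weight is 89 less the opposing 9 gives net 80, > 76, so (a) meets the standard; on (b) the weight is 89 less the opposing 10 gives net 79, > 76, so (b) meets the standard.
  All elements met. The burden passes to the department.
At Stage I.2 the department must meet any credible evidence (weight exceeds 14): on (c) the weight is 84 less the opposing 70 gives net 14, ≤ 14, so (c) does not meet the standard; on (d) the weight is 17, > 14, so (d) meets the standard.
  The department does not carry Stage I.2.
The appellant prevails on this issue.
— Issue II —
Stage II.1 — burden on appellant; standard: the preponderance of the evidence (weight is at least 50).
    (e): 66 − 16 = 50 ≥ 50 [met]
  Stage II.1 is satisfied; the onus moves to the department.
Stage II.2 — burden on department; standard: a substantially-more-likely showing (weight is at least 68).
    (f): 91 − 25 = 66 < 68 [not met]
    (g): 91 − 22 = 69 ≥ 68 [met]
  Not every element is met, so the department fails to carry Stage II.2.
So the appellant prevails on this issue.
— Issue III —
Stage III.1 — burden on appellant; standard: a heightened civil standard (weight is at least 71).
    (h): 95 − 21 = 74 ≥ 71 [met]
    (i): 99 − 27 = 72 ≥ 71 [met]
  The appellant carries Stage III.1; the department now bears the burden.
Stage III.2 — burden on department; standard: a scintilla of evidence (weight is at least 8).
    (j): 8 − 3 = 5 < 8 [not met]
  Stage III.2 not carried; the department fails its burden.
The analysis ends at Stage III.2; the appellant prevails on this issue.
Per-issue: Issue I → appellant; Issue II → appellant; Issue III → appellant. The appellant must prevail on every issue; overall, the appellant prevails.

appellant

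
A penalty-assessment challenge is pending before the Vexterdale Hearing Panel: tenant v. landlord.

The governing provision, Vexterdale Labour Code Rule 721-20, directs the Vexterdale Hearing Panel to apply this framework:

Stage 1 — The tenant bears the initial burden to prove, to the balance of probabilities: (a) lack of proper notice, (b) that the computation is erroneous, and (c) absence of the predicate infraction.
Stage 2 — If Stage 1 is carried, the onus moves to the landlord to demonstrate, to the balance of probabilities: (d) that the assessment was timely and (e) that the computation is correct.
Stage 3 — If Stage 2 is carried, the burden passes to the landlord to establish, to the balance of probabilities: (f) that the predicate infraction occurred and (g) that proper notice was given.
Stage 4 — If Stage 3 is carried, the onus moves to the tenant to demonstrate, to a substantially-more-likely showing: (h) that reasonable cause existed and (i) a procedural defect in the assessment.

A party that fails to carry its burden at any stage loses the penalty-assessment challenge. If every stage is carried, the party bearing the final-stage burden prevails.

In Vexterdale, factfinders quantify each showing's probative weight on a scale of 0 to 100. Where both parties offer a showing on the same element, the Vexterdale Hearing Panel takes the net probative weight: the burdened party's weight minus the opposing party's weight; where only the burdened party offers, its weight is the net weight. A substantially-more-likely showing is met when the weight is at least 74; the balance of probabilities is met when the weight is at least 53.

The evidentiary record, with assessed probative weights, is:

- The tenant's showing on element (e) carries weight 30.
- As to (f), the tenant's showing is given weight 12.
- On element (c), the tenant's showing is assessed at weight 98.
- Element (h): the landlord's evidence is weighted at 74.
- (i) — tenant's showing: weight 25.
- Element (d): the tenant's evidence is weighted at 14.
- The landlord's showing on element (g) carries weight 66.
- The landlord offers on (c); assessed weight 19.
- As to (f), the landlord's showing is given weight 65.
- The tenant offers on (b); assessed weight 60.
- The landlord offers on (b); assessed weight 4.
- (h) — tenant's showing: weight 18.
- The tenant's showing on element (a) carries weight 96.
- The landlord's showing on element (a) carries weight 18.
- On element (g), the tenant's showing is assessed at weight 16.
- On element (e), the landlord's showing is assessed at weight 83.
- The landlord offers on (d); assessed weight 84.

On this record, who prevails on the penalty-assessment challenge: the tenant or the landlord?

At Stage 1 the tenant must meet the balance of probabilities (weight is at least 53): on (a) the weight is 96 less the opposing 18 gives net 78, which does reach 53, so (a) meets the standard; on (b) the weight is 60 less the opposing 4 gives net 56, ≥ 53, so (b) meets the standard; on (c) the weight is 98 less the opposing 19 gives net 79, ≥ 53, so (c) meets the standard.
  Stage 1 carried; the burden shifts to the landlord.
At Stage 2 the landlord must meet the balance of probabilities (weight is at least 53): on (d) the weight is 84 less the opposing 14 gives net 70, ≥ 53, so (d) meets the standard; on (e) the weight is 83 less the opposing 30 gives net 53, which does reach 53, so (e) meets the standard.
  Stage 2 carried; the burden remains with the landlord.
At Stage 3 the landlord must meet the balance of probabilities (weight is at least 53): on (f) the weight is 65 less the opposing 12 gives net 53, which does reach 53, so (f) meets the standard; on (g) the weight is 66 less the opposing 16 gives net 50, which does not reach 53, so (g) does not meet the standard.
  Stage 3 not carried; the landlord fails its burden.
The tenant prevails.

tenant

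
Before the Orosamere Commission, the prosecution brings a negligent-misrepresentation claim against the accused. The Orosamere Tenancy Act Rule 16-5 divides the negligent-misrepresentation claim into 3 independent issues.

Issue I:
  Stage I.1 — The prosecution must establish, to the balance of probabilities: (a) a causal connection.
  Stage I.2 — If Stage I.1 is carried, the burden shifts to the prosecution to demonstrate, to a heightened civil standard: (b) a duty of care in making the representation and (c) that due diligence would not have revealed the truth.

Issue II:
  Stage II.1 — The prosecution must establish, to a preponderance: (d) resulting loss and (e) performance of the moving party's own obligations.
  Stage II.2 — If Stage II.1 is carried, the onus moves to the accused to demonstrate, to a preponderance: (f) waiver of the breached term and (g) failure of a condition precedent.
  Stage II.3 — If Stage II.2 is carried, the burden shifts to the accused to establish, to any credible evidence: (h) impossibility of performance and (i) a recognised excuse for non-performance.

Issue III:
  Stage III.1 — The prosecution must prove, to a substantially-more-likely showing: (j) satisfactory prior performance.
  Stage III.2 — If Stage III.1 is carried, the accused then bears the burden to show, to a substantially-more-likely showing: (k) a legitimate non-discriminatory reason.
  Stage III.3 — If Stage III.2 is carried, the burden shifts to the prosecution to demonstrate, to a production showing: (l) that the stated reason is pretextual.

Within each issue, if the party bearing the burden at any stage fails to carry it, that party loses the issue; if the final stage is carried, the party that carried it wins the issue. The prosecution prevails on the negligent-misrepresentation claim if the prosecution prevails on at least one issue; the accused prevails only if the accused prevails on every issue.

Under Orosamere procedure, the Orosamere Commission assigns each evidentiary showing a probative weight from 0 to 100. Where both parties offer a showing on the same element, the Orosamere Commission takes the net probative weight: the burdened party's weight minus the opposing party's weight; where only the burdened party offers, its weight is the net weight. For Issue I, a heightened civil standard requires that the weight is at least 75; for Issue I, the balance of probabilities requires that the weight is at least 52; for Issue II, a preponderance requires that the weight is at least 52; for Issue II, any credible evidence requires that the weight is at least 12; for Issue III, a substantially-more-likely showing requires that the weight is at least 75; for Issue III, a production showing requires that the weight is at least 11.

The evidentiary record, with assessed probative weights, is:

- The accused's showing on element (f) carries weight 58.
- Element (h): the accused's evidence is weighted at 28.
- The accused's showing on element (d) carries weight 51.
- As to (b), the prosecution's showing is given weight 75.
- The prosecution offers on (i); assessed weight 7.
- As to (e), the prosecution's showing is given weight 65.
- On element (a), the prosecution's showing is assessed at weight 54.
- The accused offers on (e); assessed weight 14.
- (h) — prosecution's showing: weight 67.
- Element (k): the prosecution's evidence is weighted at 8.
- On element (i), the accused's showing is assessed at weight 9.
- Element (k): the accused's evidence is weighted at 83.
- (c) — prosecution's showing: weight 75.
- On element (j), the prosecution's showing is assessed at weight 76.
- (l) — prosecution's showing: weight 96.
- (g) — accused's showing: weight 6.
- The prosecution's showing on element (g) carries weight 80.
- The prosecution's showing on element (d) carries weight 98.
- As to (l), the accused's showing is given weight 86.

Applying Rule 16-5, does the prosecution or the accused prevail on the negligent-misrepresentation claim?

— Issue I —
At Stage I.1 the prosecution must meet the balance of probabilities (weight is at least 52): on (a) the weight is 54, ≥ 52, so (a) meets the standard.
  All elements met. The prosecution retains the burden for Stage I.2.
At Stage I.2 the prosecution must meet a heightened civil standard (weight is at least 75): on (b) the weight is 75, ≥ 75, so (b) meets the standard; on (c) the weight is 75, which does reach 75, so (c) meets the standard.
  Stage I.2 carried; the final stage is satisfied.
With every stage satisfied, the prosecution prevails on this issue.
— Issue II —
Stage II.1 (prosecution, a preponderance, weight is at least 52): (d) net 98−51=47 < 52 — fails; (e) net 65−14=51 < 52 — fails.
  Not every element is met, so the prosecution fails to carry Stage II.1.
The analysis ends at Stage II.1; the accused prevails on this issue.
— Issue III —
Stage III.1 — burden on prosecution; standard: a substantially-more-likely showing (weight is at least 75).
    (j): 76 ≥ 75 [met]
  All elements met. The burden passes to the accused.
Stage III.2 — burden on accused; standard: a substantially-more-likely showing (weight is at least 75).
    (k): 83 − 8 = 75 ≥ 75 [met]
  Stage III.2 carried; the burden shifts to the prosecution.
Stage III.3 — burden on prosecution; standard: a production showing (weight is at least 11).
    (l): 96 − 86 = 10 < 11 [not met]
  Not every element is met, so the prosecution fails to carry Stage III.3.
So the accused prevails on this issue.
Per-issue: Issue I → prosecution; Issue II → accused; Issue III → accused. The prosecution must prevail on at least one issue; overall, the prosecution prevails.

prosecution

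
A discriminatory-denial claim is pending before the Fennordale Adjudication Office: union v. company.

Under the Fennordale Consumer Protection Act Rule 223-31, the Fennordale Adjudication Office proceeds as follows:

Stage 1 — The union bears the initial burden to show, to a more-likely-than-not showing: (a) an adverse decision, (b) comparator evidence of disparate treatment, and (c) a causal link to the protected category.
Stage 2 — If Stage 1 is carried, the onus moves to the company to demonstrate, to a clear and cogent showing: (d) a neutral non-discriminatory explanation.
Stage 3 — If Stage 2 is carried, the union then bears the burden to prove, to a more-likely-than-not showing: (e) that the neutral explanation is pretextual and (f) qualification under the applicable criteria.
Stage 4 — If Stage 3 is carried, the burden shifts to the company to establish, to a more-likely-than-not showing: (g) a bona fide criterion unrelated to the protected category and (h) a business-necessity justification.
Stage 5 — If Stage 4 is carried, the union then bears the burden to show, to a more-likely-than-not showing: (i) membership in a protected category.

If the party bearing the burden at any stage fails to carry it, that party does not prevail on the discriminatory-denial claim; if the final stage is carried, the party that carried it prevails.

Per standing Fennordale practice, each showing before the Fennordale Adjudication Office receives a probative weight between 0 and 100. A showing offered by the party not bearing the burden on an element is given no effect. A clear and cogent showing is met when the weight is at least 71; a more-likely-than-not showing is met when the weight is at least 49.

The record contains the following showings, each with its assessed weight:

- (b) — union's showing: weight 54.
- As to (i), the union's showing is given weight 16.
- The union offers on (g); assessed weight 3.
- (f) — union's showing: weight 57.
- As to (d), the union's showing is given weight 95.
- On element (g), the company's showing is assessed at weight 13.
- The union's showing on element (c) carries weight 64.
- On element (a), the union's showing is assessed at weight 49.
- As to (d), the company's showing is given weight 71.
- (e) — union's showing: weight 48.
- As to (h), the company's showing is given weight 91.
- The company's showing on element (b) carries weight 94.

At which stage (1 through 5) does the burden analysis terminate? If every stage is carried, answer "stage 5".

stage 3

At Stage 1 the union must meet a more-likely-than-not showing (weight is at least 49): on (a) the weight is 49, ≥ 49, so (a) meets the standard; on (b) the weight is 54 (the company's 94 is given no effect), which does reach 49, so (b) meets the standard; on (c) the weight is 64, ≥ 49, so (c) meets the standard.
  Stage 1 carried; the burden shifts to the company.
At Stage 2 the company must meet a clear and cogent showing (weight is at least 71): on (d) the weight is 71 (the union's 95 is given no effect), ≥ 71, so (d) meets the standard.
  Stage 2 carried; the burden shifts to the union.
At Stage 3 the union must meet a more-likely-than-not showing (weight is at least 49): on (e) the weight is 48, < 49, so (e) does not meet the standard; on (f) the weight is 57, which does reach 49, so (f) meets the standard.
  The union does not carry Stage 3.
So the company prevails.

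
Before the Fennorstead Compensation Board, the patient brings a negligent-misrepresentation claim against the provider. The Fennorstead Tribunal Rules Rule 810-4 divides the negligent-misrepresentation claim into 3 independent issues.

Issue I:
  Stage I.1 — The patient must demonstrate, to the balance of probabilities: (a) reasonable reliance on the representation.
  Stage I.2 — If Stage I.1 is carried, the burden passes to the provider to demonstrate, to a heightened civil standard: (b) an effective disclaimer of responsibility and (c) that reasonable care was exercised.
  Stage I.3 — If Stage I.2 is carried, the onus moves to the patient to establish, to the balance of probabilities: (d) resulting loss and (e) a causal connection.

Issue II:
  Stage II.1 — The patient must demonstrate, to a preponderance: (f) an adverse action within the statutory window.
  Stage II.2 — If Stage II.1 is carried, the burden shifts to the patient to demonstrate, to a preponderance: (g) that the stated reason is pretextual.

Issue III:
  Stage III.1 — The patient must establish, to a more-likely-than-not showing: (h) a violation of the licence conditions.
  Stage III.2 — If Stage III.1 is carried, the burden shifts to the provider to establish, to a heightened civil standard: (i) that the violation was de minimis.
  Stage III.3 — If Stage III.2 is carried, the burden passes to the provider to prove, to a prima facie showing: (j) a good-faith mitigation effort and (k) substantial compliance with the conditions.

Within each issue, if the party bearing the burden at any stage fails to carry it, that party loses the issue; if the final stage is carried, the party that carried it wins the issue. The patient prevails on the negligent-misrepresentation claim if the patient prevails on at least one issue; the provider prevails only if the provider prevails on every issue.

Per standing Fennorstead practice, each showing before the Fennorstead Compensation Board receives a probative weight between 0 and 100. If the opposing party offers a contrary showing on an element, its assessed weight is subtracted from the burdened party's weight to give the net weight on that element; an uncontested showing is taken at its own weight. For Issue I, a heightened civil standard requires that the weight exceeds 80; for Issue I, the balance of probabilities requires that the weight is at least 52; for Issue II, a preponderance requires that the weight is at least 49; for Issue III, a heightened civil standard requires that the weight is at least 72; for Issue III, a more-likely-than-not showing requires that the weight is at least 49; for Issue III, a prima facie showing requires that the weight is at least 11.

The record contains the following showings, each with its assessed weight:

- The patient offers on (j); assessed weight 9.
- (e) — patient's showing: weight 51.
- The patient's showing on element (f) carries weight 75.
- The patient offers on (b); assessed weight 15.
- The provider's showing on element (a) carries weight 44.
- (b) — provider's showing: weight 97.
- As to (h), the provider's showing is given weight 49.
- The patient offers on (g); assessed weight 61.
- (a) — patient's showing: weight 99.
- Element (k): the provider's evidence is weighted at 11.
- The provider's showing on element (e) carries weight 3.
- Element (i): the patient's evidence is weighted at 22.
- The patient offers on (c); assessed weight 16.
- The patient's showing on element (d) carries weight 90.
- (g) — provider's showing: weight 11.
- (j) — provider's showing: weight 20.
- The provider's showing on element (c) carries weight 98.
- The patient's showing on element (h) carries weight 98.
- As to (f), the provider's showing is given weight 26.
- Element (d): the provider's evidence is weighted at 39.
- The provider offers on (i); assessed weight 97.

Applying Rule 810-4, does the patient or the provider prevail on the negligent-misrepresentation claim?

patient

— Issue I —
Stage I.1 (patient, the balance of probabilities, weight is at least 52): (a) net 99−44=55 ≥ 52 — meets.
  Stage I.1 carried; the burden shifts to the provider.
Stage I.2 (provider, a heightened civil standard, weight exceeds 80): (b) net 97−15=82 > 80 — meets; (c) net 98−16=82 > 80 — meets.
  Stage I.2 is satisfied; the onus moves to the patient.
Stage I.3 (patient, the balance of probabilities, weight is at least 52): (d) net 90−39=51 < 52 — fails; (e) net 51−3=48 < 52 — fails.
  Stage I.3 not carried; the patient fails its burden.
The provider prevails on this issue.
— Issue II —
Stage II.1 — burden on patient; standard: a preponderance (weight is at least 49).
    (f): 75 − 26 = 49 ≥ 49 [met]
  Stage II.1 carried; the burden remains with the patient.
Stage II.2 — burden on patient; standard: a preponderance (weight is at least 49).
    (g): 61 − 11 = 50 ≥ 49 [met]
  The patient carries the last stage.
With every stage satisfied, the patient prevails on this issue.
— Issue III —
Stage III.1 — burden on patient; standard: a more-likely-than-not showing (weight is at least 49).
    (h): 98 − 49 = 49 ≥ 49 [met]
  Stage III.1 carried; the burden shifts to the provider.
Stage III.2 — burden on provider; standard: a heightened civil standard (weight is at least 72).
    (i): 97 − 22 = 75 ≥ 72 [met]
  Stage III.2 carried; the burden remains with the provider.
Stage III.3 — burden on provider; standard: a prima facie showing (weight is at least 11).
    (j): 20 − 9 = 11 ≥ 11 [met]
    (k): 11 ≥ 11 [met]
  Stage III.3 carried; the final stage is satisfied.
All stages carried — the provider prevails on this issue.
Per-issue: Issue I → provider; Issue II → patient; Issue III → provider. The patient must prevail on at least one issue; overall, the patient prevails.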